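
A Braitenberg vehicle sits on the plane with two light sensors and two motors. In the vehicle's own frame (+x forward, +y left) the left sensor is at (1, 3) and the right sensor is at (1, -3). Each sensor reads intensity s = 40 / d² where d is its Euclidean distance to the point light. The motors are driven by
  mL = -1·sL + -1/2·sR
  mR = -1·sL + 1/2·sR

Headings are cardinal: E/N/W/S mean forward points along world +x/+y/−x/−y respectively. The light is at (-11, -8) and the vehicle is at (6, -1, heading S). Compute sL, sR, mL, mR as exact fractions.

10/109 5/29 -1125/6322 -35/6322

left sensor world pos  = (9, -2); dL² = 436
right sensor world pos = (3, -2); dR² = 232
sL = 40/436 = 10/109
sR = 40/232 = 5/29
mL = -1·sL + -1/2·sR = -1125/6322
mR = -1·sL + 1/2·sR = -35/6322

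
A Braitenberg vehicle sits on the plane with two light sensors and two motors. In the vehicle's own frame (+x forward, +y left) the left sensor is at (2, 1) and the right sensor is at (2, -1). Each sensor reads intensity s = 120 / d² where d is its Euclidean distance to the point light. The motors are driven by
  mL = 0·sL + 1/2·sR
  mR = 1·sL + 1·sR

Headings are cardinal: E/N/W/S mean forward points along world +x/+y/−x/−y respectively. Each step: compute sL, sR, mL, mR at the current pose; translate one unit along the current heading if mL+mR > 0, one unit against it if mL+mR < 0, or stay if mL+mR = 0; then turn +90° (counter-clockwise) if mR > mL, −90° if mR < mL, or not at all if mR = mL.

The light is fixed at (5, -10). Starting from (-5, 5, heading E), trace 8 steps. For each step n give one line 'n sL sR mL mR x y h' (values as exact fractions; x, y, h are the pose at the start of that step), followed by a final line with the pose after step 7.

n=0: pose=(-5,5,E); sL=3/8, sR=6/13; mL=3/13, mR=87/104; mL+mR=111/104 → advance +1; mR−mL=63/104 → turn +1·90°
n=1: pose=(-4,5,N); sL=120/389, sR=120/353; mL=60/353, mR=89040/137317; mL+mR=112380/137317 → advance +1; mR−mL=65700/137317 → turn +1·90°
n=2: pose=(-4,6,W); sL=60/173, sR=12/41; mL=6/41, mR=4536/7093; mL+mR=5574/7093 → advance +1; mR−mL=3498/7093 → turn +1·90°
n=3: pose=(-5,6,S); sL=120/277, sR=120/317; mL=60/317, mR=71280/87809; mL+mR=87900/87809 → advance +1; mR−mL=54660/87809 → turn +1·90°
n=4: pose=(-5,5,E); sL=3/8, sR=6/13; mL=3/13, mR=87/104; mL+mR=111/104 → advance +1; mR−mL=63/104 → turn +1·90°
n=5: pose=(-4,5,N); sL=120/389, sR=120/353; mL=60/353, mR=89040/137317; mL+mR=112380/137317 → advance +1; mR−mL=65700/137317 → turn +1·90°
n=6: pose=(-4,6,W); sL=60/173, sR=12/41; mL=6/41, mR=4536/7093; mL+mR=5574/7093 → advance +1; mR−mL=3498/7093 → turn +1·90°
n=7: pose=(-5,6,S); sL=120/277, sR=120/317; mL=60/317, mR=71280/87809; mL+mR=87900/87809 → advance +1; mR−mL=54660/87809 → turn +1·90°

0 3/8 6/13 3/13 87/104 -5 5 E
1 120/389 120/353 60/353 89040/137317 -4 5 N
2 60/173 12/41 6/41 4536/7093 -4 6 W
3 120/277 120/317 60/317 71280/87809 -5 6 S
4 3/8 6/13 3/13 87/104 -5 5 E
5 120/389 120/353 60/353 89040/137317 -4 5 N
6 60/173 12/41 6/41 4536/7093 -4 6 W
7 120/277 120/317 60/317 71280/87809 -5 6 S
final -5 5 E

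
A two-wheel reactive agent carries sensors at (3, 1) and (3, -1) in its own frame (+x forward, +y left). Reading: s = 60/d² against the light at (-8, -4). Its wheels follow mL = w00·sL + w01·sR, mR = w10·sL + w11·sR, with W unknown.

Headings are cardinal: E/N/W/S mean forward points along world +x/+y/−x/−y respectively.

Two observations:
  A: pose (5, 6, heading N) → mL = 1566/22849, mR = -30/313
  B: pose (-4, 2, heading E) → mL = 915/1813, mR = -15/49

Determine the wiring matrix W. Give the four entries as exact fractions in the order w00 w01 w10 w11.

-1/2 1 -1/2 0

obs A: pose=(5,6,N) → sL=60/313, sR=12/73, mL=1566/22849, mR=-30/313
obs B: pose=(-4,2,E) → sL=30/49, sR=30/37, mL=915/1813, mR=-15/49
sensor matrix S = [[60/313, 12/73], [30/49, 30/37]]; det S = 2269440/41425237
solve [mL_A; mL_B] = S·[w00; w01] and [mR_A; mR_B] = S·[w10; w11]:
  w00 = -1/2, w01 = 1, w10 = -1/2, w11 = 0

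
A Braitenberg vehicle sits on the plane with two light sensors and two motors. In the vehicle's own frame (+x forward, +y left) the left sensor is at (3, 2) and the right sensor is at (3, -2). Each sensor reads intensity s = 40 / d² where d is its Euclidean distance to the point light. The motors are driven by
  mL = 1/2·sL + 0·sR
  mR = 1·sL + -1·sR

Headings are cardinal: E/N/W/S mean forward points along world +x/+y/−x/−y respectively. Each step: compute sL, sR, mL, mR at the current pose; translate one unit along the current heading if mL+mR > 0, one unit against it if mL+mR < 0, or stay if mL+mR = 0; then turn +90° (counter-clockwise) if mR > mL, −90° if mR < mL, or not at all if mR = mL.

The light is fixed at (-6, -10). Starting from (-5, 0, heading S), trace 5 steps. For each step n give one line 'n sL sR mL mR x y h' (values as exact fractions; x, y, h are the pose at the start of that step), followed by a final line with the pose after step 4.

0 20/29 4/5 10/29 -16/145 -5 0 S
1 40/53 8/25 20/53 576/1325 -5 -1 W
2 1 1 1/2 0 -6 -1 S
3 8/9 40/109 4/9 512/981 -6 -2 W
4 20/13 20/17 10/13 80/221 -7 -2 S
final -7 -3 W

n=0: pose=(-5,0,S); sL=20/29, sR=4/5; mL=10/29, mR=-16/145; mL+mR=34/145 → advance +1; mR−mL=-66/145 → turn -1·90°
n=1: pose=(-5,-1,W); sL=40/53, sR=8/25; mL=20/53, mR=576/1325; mL+mR=1076/1325 → advance +1; mR−mL=76/1325 → turn +1·90°
n=2: pose=(-6,-1,S); sL=1, sR=1; mL=1/2, mR=0; mL+mR=1/2 → advance +1; mR−mL=-1/2 → turn -1·90°
n=3: pose=(-6,-2,W); sL=8/9, sR=40/109; mL=4/9, mR=512/981; mL+mR=316/327 → advance +1; mR−mL=76/981 → turn +1·90°
n=4: pose=(-7,-2,S); sL=20/13, sR=20/17; mL=10/13, mR=80/221; mL+mR=250/221 → advance +1; mR−mL=-90/221 → turn -1·90°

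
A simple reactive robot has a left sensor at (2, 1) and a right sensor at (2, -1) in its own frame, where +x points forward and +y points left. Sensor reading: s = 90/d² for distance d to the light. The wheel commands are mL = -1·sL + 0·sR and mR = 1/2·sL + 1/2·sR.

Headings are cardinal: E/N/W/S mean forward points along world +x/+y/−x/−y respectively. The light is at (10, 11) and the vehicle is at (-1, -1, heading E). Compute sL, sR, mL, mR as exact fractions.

45/101 9/25 -45/101 1017/2525

left sensor world pos  = (1, 0); dL² = 202
right sensor world pos = (1, -2); dR² = 250
sL = 90/202 = 45/101
sR = 90/250 = 9/25
mL = -1·sL + 0·sR = -45/101
mR = 1/2·sL + 1/2·sR = 1017/2525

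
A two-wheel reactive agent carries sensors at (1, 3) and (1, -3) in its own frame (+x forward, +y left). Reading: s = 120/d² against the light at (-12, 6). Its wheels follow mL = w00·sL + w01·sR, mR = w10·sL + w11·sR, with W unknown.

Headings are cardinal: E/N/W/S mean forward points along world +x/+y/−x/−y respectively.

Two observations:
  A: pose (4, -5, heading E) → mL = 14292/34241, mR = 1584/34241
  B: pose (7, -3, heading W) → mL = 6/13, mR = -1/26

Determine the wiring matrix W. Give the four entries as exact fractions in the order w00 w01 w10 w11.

obs A: pose=(4,-5,E) → sL=120/353, sR=24/97, mL=14292/34241, mR=1584/34241
obs B: pose=(7,-3,W) → sL=10/39, sR=1/3, mL=6/13, mR=-1/26
sensor matrix S = [[120/353, 24/97], [10/39, 1/3]]; det S = 22200/445133
solve [mL_A; mL_B] = S·[w00; w01] and [mR_A; mR_B] = S·[w10; w11]:
  w00 = 1/2, w01 = 1, w10 = 1/2, w11 = -1/2

1/2 1 1/2 -1/2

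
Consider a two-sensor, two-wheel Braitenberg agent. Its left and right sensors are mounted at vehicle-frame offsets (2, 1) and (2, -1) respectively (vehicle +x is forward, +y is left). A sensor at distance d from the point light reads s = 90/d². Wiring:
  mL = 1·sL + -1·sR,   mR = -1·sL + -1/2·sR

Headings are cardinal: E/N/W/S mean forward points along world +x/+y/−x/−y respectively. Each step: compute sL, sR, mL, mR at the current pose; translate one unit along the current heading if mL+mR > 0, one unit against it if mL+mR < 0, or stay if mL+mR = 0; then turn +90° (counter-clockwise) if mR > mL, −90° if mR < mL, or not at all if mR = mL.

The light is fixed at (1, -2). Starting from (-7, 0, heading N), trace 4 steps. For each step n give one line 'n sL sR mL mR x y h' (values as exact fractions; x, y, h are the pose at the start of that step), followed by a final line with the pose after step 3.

0 90/97 18/13 -576/1261 -2043/1261 -7 0 N
1 9/4 5/2 -1/4 -7/2 -7 -1 E
2 18/13 90/101 648/1313 -2403/1313 -8 -1 S
3 45/61 9/13 36/793 -1719/1586 -8 0 W
final -7 0 N

n=0: pose=(-7,0,N); sL=90/97, sR=18/13; mL=-576/1261, mR=-2043/1261; mL+mR=-27/13 → advance -1; mR−mL=-1467/1261 → turn -1·90°
n=1: pose=(-7,-1,E); sL=9/4, sR=5/2; mL=-1/4, mR=-7/2; mL+mR=-15/4 → advance -1; mR−mL=-13/4 → turn -1·90°
n=2: pose=(-8,-1,S); sL=18/13, sR=90/101; mL=648/1313, mR=-2403/1313; mL+mR=-135/101 → advance -1; mR−mL=-3051/1313 → turn -1·90°
n=3: pose=(-8,0,W); sL=45/61, sR=9/13; mL=36/793, mR=-1719/1586; mL+mR=-27/26 → advance -1; mR−mL=-1791/1586 → turn -1·90°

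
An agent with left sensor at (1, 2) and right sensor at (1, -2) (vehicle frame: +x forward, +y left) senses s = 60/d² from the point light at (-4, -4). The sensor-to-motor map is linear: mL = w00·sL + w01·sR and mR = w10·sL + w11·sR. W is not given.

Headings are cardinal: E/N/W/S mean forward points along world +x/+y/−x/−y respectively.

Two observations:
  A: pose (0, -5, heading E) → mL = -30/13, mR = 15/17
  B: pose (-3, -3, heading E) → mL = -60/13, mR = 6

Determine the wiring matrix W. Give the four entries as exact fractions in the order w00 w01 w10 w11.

-1 0 0 1/2

obs A: pose=(0,-5,E) → sL=30/13, sR=30/17, mL=-30/13, mR=15/17
obs B: pose=(-3,-3,E) → sL=60/13, sR=12, mL=-60/13, mR=6
sensor matrix S = [[30/13, 30/17], [60/13, 12]]; det S = 4320/221
solve [mL_A; mL_B] = S·[w00; w01] and [mR_A; mR_B] = S·[w10; w11]:
  w00 = -1, w01 = 0, w10 = 0, w11 = 1/2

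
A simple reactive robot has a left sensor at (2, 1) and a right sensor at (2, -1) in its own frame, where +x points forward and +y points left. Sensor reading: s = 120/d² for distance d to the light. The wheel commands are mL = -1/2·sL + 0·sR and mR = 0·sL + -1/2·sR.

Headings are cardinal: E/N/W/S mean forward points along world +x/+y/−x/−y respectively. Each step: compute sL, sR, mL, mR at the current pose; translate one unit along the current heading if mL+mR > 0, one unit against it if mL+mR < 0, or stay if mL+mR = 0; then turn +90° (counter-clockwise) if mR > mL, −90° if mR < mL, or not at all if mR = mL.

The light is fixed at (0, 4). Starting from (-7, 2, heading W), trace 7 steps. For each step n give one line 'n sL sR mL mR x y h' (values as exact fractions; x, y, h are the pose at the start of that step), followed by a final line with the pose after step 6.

n=0: pose=(-7,2,W); sL=4/3, sR=60/41; mL=-2/3, mR=-30/41; mL+mR=-172/123 → advance -1; mR−mL=-8/123 → turn -1·90°
n=1: pose=(-6,2,N); sL=120/49, sR=24/5; mL=-60/49, mR=-12/5; mL+mR=-888/245 → advance -1; mR−mL=-288/245 → turn -1·90°
n=2: pose=(-6,1,E); sL=6, sR=15/4; mL=-3, mR=-15/8; mL+mR=-39/8 → advance -1; mR−mL=9/8 → turn +1·90°
n=3: pose=(-7,1,N); sL=24/13, sR=120/37; mL=-12/13, mR=-60/37; mL+mR=-1224/481 → advance -1; mR−mL=-336/481 → turn -1·90°
n=4: pose=(-7,0,E); sL=60/17, sR=12/5; mL=-30/17, mR=-6/5; mL+mR=-252/85 → advance -1; mR−mL=48/85 → turn +1·90°
n=5: pose=(-8,0,N); sL=24/17, sR=120/53; mL=-12/17, mR=-60/53; mL+mR=-1656/901 → advance -1; mR−mL=-384/901 → turn -1·90°
n=6: pose=(-8,-1,E); sL=30/13, sR=5/3; mL=-15/13, mR=-5/6; mL+mR=-155/78 → advance -1; mR−mL=25/78 → turn +1·90°

0 4/3 60/41 -2/3 -30/41 -7 2 W
1 120/49 24/5 -60/49 -12/5 -6 2 N
2 6 15/4 -3 -15/8 -6 1 E
3 24/13 120/37 -12/13 -60/37 -7 1 N
4 60/17 12/5 -30/17 -6/5 -7 0 E
5 24/17 120/53 -12/17 -60/53 -8 0 N
6 30/13 5/3 -15/13 -5/6 -8 -1 E
final -9 -1 N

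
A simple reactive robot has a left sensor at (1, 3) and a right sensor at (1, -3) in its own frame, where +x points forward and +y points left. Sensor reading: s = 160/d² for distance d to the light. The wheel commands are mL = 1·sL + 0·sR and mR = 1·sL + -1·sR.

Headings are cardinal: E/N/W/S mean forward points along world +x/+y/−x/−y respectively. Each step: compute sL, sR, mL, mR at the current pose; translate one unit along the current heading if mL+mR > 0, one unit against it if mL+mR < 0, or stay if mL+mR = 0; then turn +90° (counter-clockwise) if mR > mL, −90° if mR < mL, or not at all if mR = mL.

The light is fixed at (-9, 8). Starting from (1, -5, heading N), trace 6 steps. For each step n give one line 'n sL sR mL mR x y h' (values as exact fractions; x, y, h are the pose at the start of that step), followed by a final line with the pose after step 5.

n=0: pose=(1,-5,N); sL=160/193, sR=160/313; mL=160/193, mR=19200/60409; mL+mR=69280/60409 → advance +1; mR−mL=-160/313 → turn -1·90°
n=1: pose=(1,-4,E); sL=80/101, sR=80/173; mL=80/101, mR=5760/17473; mL+mR=19600/17473 → advance +1; mR−mL=-80/173 → turn -1·90°
n=2: pose=(2,-4,S); sL=32/73, sR=160/233; mL=32/73, mR=-4224/17009; mL+mR=3232/17009 → advance +1; mR−mL=-160/233 → turn -1·90°
n=3: pose=(2,-5,W); sL=40/89, sR=4/5; mL=40/89, mR=-156/445; mL+mR=44/445 → advance +1; mR−mL=-4/5 → turn -1·90°
n=4: pose=(1,-5,N); sL=160/193, sR=160/313; mL=160/193, mR=19200/60409; mL+mR=69280/60409 → advance +1; mR−mL=-160/313 → turn -1·90°
n=5: pose=(1,-4,E); sL=80/101, sR=80/173; mL=80/101, mR=5760/17473; mL+mR=19600/17473 → advance +1; mR−mL=-80/173 → turn -1·90°

0 160/193 160/313 160/193 19200/60409 1 -5 N
1 80/101 80/173 80/101 5760/17473 1 -4 E
2 32/73 160/233 32/73 -4224/17009 2 -4 S
3 40/89 4/5 40/89 -156/445 2 -5 W
4 160/193 160/313 160/193 19200/60409 1 -5 N
5 80/101 80/173 80/101 5760/17473 1 -4 E
final 2 -4 S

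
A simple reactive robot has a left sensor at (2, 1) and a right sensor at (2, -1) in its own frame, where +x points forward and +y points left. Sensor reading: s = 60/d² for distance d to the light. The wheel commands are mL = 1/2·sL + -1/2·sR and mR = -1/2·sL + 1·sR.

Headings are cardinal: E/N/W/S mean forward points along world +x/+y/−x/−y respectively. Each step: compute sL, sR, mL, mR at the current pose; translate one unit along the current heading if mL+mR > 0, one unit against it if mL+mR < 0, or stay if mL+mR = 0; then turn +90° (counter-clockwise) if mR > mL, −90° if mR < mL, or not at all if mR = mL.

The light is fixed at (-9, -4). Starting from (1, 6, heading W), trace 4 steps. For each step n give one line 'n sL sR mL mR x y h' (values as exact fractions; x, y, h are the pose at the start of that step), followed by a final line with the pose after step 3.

0 12/29 12/37 48/1073 126/1073 1 6 W
1 15/41 15/32 -135/2624 375/1312 0 6 S
2 60/221 12/37 -216/8177 1542/8177 0 5 E
3 30/101 30/121 300/12221 1215/12221 1 5 N
final 1 6 W

n=0: pose=(1,6,W); sL=12/29, sR=12/37; mL=48/1073, mR=126/1073; mL+mR=6/37 → advance +1; mR−mL=78/1073 → turn +1·90°
n=1: pose=(0,6,S); sL=15/41, sR=15/32; mL=-135/2624, mR=375/1312; mL+mR=15/64 → advance +1; mR−mL=885/2624 → turn +1·90°
n=2: pose=(0,5,E); sL=60/221, sR=12/37; mL=-216/8177, mR=1542/8177; mL+mR=6/37 → advance +1; mR−mL=1758/8177 → turn +1·90°
n=3: pose=(1,5,N); sL=30/101, sR=30/121; mL=300/12221, mR=1215/12221; mL+mR=15/121 → advance +1; mR−mL=915/12221 → turn +1·90°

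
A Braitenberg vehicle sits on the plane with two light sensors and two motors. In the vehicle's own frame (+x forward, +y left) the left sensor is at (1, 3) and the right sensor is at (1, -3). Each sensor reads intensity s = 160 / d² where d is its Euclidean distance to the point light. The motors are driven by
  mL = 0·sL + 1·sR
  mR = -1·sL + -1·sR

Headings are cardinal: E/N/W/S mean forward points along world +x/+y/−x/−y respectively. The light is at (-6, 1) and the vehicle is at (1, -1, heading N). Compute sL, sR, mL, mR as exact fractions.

160/17 160/101 160/101 -18880/1717

left sensor world pos  = (-2, 0); dL² = 17
right sensor world pos = (4, 0); dR² = 101
sL = 160/17 = 160/17
sR = 160/101 = 160/101
mL = 0·sL + 1·sR = 160/101
mR = -1·sL + -1·sR = -18880/1717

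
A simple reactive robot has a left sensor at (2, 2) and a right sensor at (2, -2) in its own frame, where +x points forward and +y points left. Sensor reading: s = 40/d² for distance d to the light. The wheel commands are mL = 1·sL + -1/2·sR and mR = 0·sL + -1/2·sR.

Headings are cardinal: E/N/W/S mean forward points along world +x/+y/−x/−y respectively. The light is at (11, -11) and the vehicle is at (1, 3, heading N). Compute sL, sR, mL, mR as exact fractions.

left sensor world pos  = (-1, 5); dL² = 400
right sensor world pos = (3, 5); dR² = 320
sL = 40/400 = 1/10
sR = 40/320 = 1/8
mL = 1·sL + -1/2·sR = 3/80
mR = 0·sL + -1/2·sR = -1/16

1/10 1/8 3/80 -1/16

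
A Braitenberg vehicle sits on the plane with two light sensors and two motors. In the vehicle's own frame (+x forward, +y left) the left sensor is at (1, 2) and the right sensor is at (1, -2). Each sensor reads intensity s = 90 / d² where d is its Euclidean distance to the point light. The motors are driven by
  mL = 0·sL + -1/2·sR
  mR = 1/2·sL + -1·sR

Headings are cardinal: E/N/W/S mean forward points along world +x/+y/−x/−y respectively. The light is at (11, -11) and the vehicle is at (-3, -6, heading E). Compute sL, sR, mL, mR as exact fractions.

left sensor world pos  = (-2, -4); dL² = 218
right sensor world pos = (-2, -8); dR² = 178
sL = 90/218 = 45/109
sR = 90/178 = 45/89
mL = 0·sL + -1/2·sR = -45/178
mR = 1/2·sL + -1·sR = -5805/19402

45/109 45/89 -45/178 -5805/19402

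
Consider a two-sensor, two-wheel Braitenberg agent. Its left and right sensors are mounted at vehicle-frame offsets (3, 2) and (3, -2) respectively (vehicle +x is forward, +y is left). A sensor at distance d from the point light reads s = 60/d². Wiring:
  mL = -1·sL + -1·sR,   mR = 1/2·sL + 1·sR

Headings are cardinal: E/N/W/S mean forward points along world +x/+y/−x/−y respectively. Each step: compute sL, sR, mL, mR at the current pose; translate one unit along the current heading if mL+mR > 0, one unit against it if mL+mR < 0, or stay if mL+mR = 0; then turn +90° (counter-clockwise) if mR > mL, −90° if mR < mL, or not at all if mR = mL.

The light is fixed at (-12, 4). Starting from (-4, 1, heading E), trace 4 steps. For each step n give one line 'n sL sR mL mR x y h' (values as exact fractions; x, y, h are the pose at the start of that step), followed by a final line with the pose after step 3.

0 30/61 30/73 -4020/4453 2925/4453 -4 1 E
1 12/5 20/27 -424/135 262/135 -5 1 N
2 15/13 3 -54/13 93/26 -5 0 W
3 60/149 12/17 -2808/2533 2298/2533 -4 0 S
final -4 1 E

n=0: pose=(-4,1,E); sL=30/61, sR=30/73; mL=-4020/4453, mR=2925/4453; mL+mR=-15/61 → advance -1; mR−mL=6945/4453 → turn +1·90°
n=1: pose=(-5,1,N); sL=12/5, sR=20/27; mL=-424/135, mR=262/135; mL+mR=-6/5 → advance -1; mR−mL=686/135 → turn +1·90°
n=2: pose=(-5,0,W); sL=15/13, sR=3; mL=-54/13, mR=93/26; mL+mR=-15/26 → advance -1; mR−mL=201/26 → turn +1·90°
n=3: pose=(-4,0,S); sL=60/149, sR=12/17; mL=-2808/2533, mR=2298/2533; mL+mR=-30/149 → advance -1; mR−mL=5106/2533 → turn +1·90°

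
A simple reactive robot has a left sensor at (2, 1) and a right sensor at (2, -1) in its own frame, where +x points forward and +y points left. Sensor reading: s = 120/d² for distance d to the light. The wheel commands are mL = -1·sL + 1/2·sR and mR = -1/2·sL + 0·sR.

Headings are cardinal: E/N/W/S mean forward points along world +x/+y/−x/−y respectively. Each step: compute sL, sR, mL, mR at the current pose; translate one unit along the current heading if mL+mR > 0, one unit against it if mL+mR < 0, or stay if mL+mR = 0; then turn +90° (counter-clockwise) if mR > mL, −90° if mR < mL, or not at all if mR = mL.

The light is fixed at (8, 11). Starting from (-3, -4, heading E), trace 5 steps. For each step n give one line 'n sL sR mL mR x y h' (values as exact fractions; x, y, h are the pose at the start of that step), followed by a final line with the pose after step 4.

n=0: pose=(-3,-4,E); sL=120/277, sR=120/337; mL=-23820/93349, mR=-60/277; mL+mR=-44040/93349 → advance -1; mR−mL=3600/93349 → turn +1·90°
n=1: pose=(-4,-4,N); sL=60/169, sR=12/29; mL=-726/4901, mR=-30/169; mL+mR=-1596/4901 → advance -1; mR−mL=-144/4901 → turn -1·90°
n=2: pose=(-4,-5,E); sL=24/65, sR=120/389; mL=-5436/25285, mR=-12/65; mL+mR=-10104/25285 → advance -1; mR−mL=768/25285 → turn +1·90°
n=3: pose=(-5,-5,N); sL=15/49, sR=6/17; mL=-108/833, mR=-15/98; mL+mR=-471/1666 → advance -1; mR−mL=-39/1666 → turn -1·90°
n=4: pose=(-5,-6,E); sL=120/377, sR=24/89; mL=-6156/33553, mR=-60/377; mL+mR=-11496/33553 → advance -1; mR−mL=816/33553 → turn +1·90°

0 120/277 120/337 -23820/93349 -60/277 -3 -4 E
1 60/169 12/29 -726/4901 -30/169 -4 -4 N
2 24/65 120/389 -5436/25285 -12/65 -4 -5 E
3 15/49 6/17 -108/833 -15/98 -5 -5 N
4 120/377 24/89 -6156/33553 -60/377 -5 -6 E
final -6 -6 N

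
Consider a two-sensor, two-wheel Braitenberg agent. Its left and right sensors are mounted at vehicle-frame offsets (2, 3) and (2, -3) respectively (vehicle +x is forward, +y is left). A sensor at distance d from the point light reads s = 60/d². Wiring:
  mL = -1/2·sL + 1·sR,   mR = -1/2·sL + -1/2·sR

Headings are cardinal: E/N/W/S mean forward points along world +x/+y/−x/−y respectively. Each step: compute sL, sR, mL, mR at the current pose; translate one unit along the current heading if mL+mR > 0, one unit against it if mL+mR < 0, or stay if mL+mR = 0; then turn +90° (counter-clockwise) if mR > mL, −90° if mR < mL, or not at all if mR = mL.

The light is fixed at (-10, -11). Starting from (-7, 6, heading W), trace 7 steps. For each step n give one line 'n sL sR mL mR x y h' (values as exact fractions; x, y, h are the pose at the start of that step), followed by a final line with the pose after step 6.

0 60/197 60/401 -210/78997 -17940/78997 -7 6 W
1 30/181 6/41 471/7421 -1158/7421 -6 6 N
2 60/397 12/41 3534/16277 -3612/16277 -6 5 E
3 15/58 15/49 1005/5684 -1605/5684 -7 5 S
4 60/197 60/401 -210/78997 -17940/78997 -7 6 W
5 30/181 6/41 471/7421 -1158/7421 -6 6 N
6 60/397 12/41 3534/16277 -3612/16277 -6 5 E
final -7 5 S

n=0: pose=(-7,6,W); sL=60/197, sR=60/401; mL=-210/78997, mR=-17940/78997; mL+mR=-18150/78997 → advance -1; mR−mL=-90/401 → turn -1·90°
n=1: pose=(-6,6,N); sL=30/181, sR=6/41; mL=471/7421, mR=-1158/7421; mL+mR=-687/7421 → advance -1; mR−mL=-9/41 → turn -1·90°
n=2: pose=(-6,5,E); sL=60/397, sR=12/41; mL=3534/16277, mR=-3612/16277; mL+mR=-78/16277 → advance -1; mR−mL=-18/41 → turn -1·90°
n=3: pose=(-7,5,S); sL=15/58, sR=15/49; mL=1005/5684, mR=-1605/5684; mL+mR=-150/1421 → advance -1; mR−mL=-45/98 → turn -1·90°
n=4: pose=(-7,6,W); sL=60/197, sR=60/401; mL=-210/78997, mR=-17940/78997; mL+mR=-18150/78997 → advance -1; mR−mL=-90/401 → turn -1·90°
n=5: pose=(-6,6,N); sL=30/181, sR=6/41; mL=471/7421, mR=-1158/7421; mL+mR=-687/7421 → advance -1; mR−mL=-9/41 → turn -1·90°
n=6: pose=(-6,5,E); sL=60/397, sR=12/41; mL=3534/16277, mR=-3612/16277; mL+mR=-78/16277 → advance -1; mR−mL=-18/41 → turn -1·90°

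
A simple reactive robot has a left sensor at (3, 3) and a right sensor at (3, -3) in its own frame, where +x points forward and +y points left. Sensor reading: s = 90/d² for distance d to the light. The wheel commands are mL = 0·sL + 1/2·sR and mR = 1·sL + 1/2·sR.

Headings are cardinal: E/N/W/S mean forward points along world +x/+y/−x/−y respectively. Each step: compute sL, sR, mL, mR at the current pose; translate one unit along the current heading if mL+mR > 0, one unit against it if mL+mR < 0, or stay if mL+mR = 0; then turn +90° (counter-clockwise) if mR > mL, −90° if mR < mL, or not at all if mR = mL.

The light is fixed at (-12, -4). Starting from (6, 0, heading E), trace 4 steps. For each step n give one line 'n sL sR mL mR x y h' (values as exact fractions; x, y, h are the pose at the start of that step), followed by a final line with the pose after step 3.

0 9/49 45/221 45/442 6183/21658 6 0 E
1 18/61 90/533 45/533 12339/32513 7 0 N
2 9/26 9/32 9/64 405/832 7 1 W
3 18/89 90/229 45/229 8127/20381 6 1 S
final 6 0 E

n=0: pose=(6,0,E); sL=9/49, sR=45/221; mL=45/442, mR=6183/21658; mL+mR=4194/10829 → advance +1; mR−mL=9/49 → turn +1·90°
n=1: pose=(7,0,N); sL=18/61, sR=90/533; mL=45/533, mR=12339/32513; mL+mR=15084/32513 → advance +1; mR−mL=18/61 → turn +1·90°
n=2: pose=(7,1,W); sL=9/26, sR=9/32; mL=9/64, mR=405/832; mL+mR=261/416 → advance +1; mR−mL=9/26 → turn +1·90°
n=3: pose=(6,1,S); sL=18/89, sR=90/229; mL=45/229, mR=8127/20381; mL+mR=12132/20381 → advance +1; mR−mL=18/89 → turn +1·90°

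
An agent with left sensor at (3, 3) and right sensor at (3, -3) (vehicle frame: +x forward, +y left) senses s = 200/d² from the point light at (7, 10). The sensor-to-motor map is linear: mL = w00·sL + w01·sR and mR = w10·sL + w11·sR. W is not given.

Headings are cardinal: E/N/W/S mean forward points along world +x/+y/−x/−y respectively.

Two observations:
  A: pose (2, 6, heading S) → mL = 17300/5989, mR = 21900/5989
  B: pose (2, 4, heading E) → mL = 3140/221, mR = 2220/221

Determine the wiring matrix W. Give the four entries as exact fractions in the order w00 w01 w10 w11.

1 -1/2 1/2 1

obs A: pose=(2,6,S) → sL=200/53, sR=200/113, mL=17300/5989, mR=21900/5989
obs B: pose=(2,4,E) → sL=200/13, sR=40/17, mL=3140/221, mR=2220/221
sensor matrix S = [[200/53, 200/113], [200/13, 40/17]]; det S = -24288000/1323569
solve [mL_A; mL_B] = S·[w00; w01] and [mR_A; mR_B] = S·[w10; w11]:
  w00 = 1, w01 = -1/2, w10 = 1/2, w11 = 1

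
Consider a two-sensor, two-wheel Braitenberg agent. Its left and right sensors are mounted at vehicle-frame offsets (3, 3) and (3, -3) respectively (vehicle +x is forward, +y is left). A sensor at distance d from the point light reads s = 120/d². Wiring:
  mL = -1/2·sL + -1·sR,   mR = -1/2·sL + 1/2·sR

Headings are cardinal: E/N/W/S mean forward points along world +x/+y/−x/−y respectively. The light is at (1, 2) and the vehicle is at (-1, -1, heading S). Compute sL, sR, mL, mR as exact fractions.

left sensor world pos  = (2, -4); dL² = 37
right sensor world pos = (-4, -4); dR² = 61
sL = 120/37 = 120/37
sR = 120/61 = 120/61
mL = -1/2·sL + -1·sR = -8100/2257
mR = -1/2·sL + 1/2·sR = -1440/2257

120/37 120/61 -8100/2257 -1440/2257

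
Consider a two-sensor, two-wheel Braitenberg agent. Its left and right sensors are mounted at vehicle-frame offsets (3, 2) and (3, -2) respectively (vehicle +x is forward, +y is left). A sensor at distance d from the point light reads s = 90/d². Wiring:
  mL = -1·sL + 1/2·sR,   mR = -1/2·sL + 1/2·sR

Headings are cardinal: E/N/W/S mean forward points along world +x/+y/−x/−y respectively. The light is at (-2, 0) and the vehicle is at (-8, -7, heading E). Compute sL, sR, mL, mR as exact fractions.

left sensor world pos  = (-5, -5); dL² = 34
right sensor world pos = (-5, -9); dR² = 90
sL = 90/34 = 45/17
sR = 90/90 = 1
mL = -1·sL + 1/2·sR = -73/34
mR = -1/2·sL + 1/2·sR = -14/17

45/17 1 -73/34 -14/17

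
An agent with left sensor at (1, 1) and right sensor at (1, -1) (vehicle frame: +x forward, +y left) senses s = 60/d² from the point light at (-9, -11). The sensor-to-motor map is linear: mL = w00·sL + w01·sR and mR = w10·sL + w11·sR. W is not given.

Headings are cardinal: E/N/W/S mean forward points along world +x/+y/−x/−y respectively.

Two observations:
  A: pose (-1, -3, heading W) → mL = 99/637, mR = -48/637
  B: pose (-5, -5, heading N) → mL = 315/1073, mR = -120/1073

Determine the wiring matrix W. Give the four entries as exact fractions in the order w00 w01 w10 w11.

obs A: pose=(-1,-3,W) → sL=30/49, sR=6/13, mL=99/637, mR=-48/637
obs B: pose=(-5,-5,N) → sL=30/29, sR=30/37, mL=315/1073, mR=-120/1073
sensor matrix S = [[30/49, 6/13], [30/29, 30/37]]; det S = 12960/683501
solve [mL_A; mL_B] = S·[w00; w01] and [mR_A; mR_B] = S·[w10; w11]:
  w00 = -1/2, w01 = 1, w10 = -1/2, w11 = 1/2

-1/2 1 -1/2 1/2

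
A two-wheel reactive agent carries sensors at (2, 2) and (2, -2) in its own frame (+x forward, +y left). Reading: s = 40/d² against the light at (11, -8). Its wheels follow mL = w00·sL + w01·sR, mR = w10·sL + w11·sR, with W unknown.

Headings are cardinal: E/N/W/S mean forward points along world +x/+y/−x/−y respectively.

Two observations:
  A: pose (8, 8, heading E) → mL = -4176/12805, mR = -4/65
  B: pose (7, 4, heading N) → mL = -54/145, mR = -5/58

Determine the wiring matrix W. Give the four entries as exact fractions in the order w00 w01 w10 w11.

obs A: pose=(8,8,E) → sL=8/65, sR=40/197, mL=-4176/12805, mR=-4/65
obs B: pose=(7,4,N) → sL=5/29, sR=1/5, mL=-54/145, mR=-5/58
sensor matrix S = [[8/65, 40/197], [5/29, 1/5]]; det S = -19296/1856725
solve [mL_A; mL_B] = S·[w00; w01] and [mR_A; mR_B] = S·[w10; w11]:
  w00 = -1, w01 = -1, w10 = -1/2, w11 = 0

-1 -1 -1/2 0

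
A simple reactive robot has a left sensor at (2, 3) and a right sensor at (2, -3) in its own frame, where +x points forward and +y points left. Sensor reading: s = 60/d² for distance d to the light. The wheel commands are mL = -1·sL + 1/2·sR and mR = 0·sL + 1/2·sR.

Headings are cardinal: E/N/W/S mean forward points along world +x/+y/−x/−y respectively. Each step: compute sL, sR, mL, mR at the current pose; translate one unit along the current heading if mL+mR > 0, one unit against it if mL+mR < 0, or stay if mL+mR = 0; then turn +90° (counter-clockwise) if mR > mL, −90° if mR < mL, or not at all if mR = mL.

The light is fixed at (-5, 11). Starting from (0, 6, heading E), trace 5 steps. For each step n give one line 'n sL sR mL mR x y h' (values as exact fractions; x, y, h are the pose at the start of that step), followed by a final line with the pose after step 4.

0 60/53 60/113 -5190/5989 30/113 0 6 E
1 6 30/29 -159/29 15/29 -1 6 N
2 12/17 60/13 354/221 30/13 -1 5 W
3 3/5 15/16 -21/160 15/32 -2 5 S
4 60/41 12/25 -1254/1025 6/25 -2 4 E
final -3 4 N

n=0: pose=(0,6,E); sL=60/53, sR=60/113; mL=-5190/5989, mR=30/113; mL+mR=-3600/5989 → advance -1; mR−mL=60/53 → turn +1·90°
n=1: pose=(-1,6,N); sL=6, sR=30/29; mL=-159/29, mR=15/29; mL+mR=-144/29 → advance -1; mR−mL=6 → turn +1·90°
n=2: pose=(-1,5,W); sL=12/17, sR=60/13; mL=354/221, mR=30/13; mL+mR=864/221 → advance +1; mR−mL=12/17 → turn +1·90°
n=3: pose=(-2,5,S); sL=3/5, sR=15/16; mL=-21/160, mR=15/32; mL+mR=27/80 → advance +1; mR−mL=3/5 → turn +1·90°
n=4: pose=(-2,4,E); sL=60/41, sR=12/25; mL=-1254/1025, mR=6/25; mL+mR=-1008/1025 → advance -1; mR−mL=60/41 → turn +1·90°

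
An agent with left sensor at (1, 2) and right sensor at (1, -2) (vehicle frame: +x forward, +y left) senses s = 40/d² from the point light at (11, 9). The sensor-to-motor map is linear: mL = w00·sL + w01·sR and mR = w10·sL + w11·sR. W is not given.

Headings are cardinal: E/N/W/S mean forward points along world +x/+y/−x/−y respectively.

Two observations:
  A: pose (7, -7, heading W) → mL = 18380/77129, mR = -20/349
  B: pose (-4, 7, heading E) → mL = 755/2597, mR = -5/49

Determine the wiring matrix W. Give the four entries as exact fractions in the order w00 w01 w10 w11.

1/2 1 -1/2 0

obs A: pose=(7,-7,W) → sL=40/349, sR=40/221, mL=18380/77129, mR=-20/349
obs B: pose=(-4,7,E) → sL=10/49, sR=10/53, mL=755/2597, mR=-5/49
sensor matrix S = [[40/349, 40/221], [10/49, 10/53]]; det S = -3067200/200304013
solve [mL_A; mL_B] = S·[w00; w01] and [mR_A; mR_B] = S·[w10; w11]:
  w00 = 1/2, w01 = 1, w10 = -1/2, w11 = 0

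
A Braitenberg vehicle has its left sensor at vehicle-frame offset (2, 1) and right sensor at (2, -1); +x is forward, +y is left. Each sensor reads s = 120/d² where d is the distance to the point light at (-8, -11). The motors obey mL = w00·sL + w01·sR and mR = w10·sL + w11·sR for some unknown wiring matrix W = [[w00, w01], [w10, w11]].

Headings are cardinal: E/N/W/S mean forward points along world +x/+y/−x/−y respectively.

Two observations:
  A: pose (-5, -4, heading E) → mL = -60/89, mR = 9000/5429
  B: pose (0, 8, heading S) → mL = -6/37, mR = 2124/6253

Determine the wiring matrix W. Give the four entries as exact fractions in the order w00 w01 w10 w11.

obs A: pose=(-5,-4,E) → sL=120/89, sR=120/61, mL=-60/89, mR=9000/5429
obs B: pose=(0,8,S) → sL=12/37, sR=60/169, mL=-6/37, mR=2124/6253
sensor matrix S = [[120/89, 120/61], [12/37, 60/169]]; det S = -5408640/33947537
solve [mL_A; mL_B] = S·[w00; w01] and [mR_A; mR_B] = S·[w10; w11]:
  w00 = -1/2, w01 = 0, w10 = 1/2, w11 = 1/2

-1/2 0 1/2 1/2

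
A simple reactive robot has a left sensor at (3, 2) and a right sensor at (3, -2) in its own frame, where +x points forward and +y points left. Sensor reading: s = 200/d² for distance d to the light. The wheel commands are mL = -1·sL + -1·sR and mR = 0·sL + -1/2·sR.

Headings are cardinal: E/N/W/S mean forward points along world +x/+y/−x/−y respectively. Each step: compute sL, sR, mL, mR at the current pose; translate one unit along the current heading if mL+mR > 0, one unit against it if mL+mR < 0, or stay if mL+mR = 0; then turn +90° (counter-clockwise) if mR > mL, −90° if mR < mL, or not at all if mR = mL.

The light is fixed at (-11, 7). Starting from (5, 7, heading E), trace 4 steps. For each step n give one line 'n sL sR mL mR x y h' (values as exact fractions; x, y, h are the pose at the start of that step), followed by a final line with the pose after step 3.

0 40/73 40/73 -80/73 -20/73 5 7 E
1 100/89 100/149 -23800/13261 -50/149 4 7 N
2 200/153 40/29 -11920/4437 -20/29 4 6 W
3 10/17 50/53 -1380/901 -25/53 5 6 S
final 5 7 E

n=0: pose=(5,7,E); sL=40/73, sR=40/73; mL=-80/73, mR=-20/73; mL+mR=-100/73 → advance -1; mR−mL=60/73 → turn +1·90°
n=1: pose=(4,7,N); sL=100/89, sR=100/149; mL=-23800/13261, mR=-50/149; mL+mR=-28250/13261 → advance -1; mR−mL=19350/13261 → turn +1·90°
n=2: pose=(4,6,W); sL=200/153, sR=40/29; mL=-11920/4437, mR=-20/29; mL+mR=-14980/4437 → advance -1; mR−mL=8860/4437 → turn +1·90°
n=3: pose=(5,6,S); sL=10/17, sR=50/53; mL=-1380/901, mR=-25/53; mL+mR=-1805/901 → advance -1; mR−mL=955/901 → turn +1·90°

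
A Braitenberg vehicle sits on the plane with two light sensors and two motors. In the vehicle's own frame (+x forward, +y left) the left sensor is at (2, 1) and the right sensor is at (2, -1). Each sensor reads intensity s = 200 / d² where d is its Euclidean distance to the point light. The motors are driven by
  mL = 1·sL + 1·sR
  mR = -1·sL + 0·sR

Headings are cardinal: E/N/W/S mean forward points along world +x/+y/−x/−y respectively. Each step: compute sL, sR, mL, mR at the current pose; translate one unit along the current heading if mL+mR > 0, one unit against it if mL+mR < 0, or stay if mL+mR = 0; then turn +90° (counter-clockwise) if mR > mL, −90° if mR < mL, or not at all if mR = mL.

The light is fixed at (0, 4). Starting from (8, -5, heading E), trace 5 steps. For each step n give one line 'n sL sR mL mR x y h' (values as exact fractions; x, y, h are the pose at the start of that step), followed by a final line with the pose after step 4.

0 50/41 1 91/41 -50/41 8 -5 E
1 200/221 40/37 16240/8177 -200/221 9 -5 S
2 20/17 20/13 600/221 -20/17 9 -6 W
3 200/113 40/29 10320/3277 -200/113 8 -6 N
4 50/41 1 91/41 -50/41 8 -5 E
final 9 -5 S

n=0: pose=(8,-5,E); sL=50/41, sR=1; mL=91/41, mR=-50/41; mL+mR=1 → advance +1; mR−mL=-141/41 → turn -1·90°
n=1: pose=(9,-5,S); sL=200/221, sR=40/37; mL=16240/8177, mR=-200/221; mL+mR=40/37 → advance +1; mR−mL=-23640/8177 → turn -1·90°
n=2: pose=(9,-6,W); sL=20/17, sR=20/13; mL=600/221, mR=-20/17; mL+mR=20/13 → advance +1; mR−mL=-860/221 → turn -1·90°
n=3: pose=(8,-6,N); sL=200/113, sR=40/29; mL=10320/3277, mR=-200/113; mL+mR=40/29 → advance +1; mR−mL=-16120/3277 → turn -1·90°
n=4: pose=(8,-5,E); sL=50/41, sR=1; mL=91/41, mR=-50/41; mL+mR=1 → advance +1; mR−mL=-141/41 → turn -1·90°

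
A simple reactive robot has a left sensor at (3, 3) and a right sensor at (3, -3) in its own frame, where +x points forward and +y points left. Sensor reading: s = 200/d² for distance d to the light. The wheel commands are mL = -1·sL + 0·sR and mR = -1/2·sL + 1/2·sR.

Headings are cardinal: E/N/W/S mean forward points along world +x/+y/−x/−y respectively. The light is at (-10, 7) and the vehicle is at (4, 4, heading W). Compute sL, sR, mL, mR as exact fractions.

200/157 200/121 -200/157 3600/18997

left sensor world pos  = (1, 1); dL² = 157
right sensor world pos = (1, 7); dR² = 121
sL = 200/157 = 200/157
sR = 200/121 = 200/121
mL = -1·sL + 0·sR = -200/157
mR = -1/2·sL + 1/2·sR = 3600/18997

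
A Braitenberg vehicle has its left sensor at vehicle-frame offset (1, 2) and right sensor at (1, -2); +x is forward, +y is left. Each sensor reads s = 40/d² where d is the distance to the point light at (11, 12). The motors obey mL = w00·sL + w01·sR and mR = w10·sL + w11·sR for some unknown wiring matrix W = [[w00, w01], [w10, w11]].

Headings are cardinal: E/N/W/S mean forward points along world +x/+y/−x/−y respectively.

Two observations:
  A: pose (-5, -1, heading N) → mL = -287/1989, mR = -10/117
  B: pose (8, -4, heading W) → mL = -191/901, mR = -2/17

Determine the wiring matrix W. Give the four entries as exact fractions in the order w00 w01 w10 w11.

obs A: pose=(-5,-1,N) → sL=10/117, sR=2/17, mL=-287/1989, mR=-10/117
obs B: pose=(8,-4,W) → sL=2/17, sR=10/53, mL=-191/901, mR=-2/17
sensor matrix S = [[10/117, 2/17], [2/17, 10/53]]; det S = 4096/1792089
solve [mL_A; mL_B] = S·[w00; w01] and [mR_A; mR_B] = S·[w10; w11]:
  w00 = -1, w01 = -1/2, w10 = -1, w11 = 0

-1 -1/2 -1 0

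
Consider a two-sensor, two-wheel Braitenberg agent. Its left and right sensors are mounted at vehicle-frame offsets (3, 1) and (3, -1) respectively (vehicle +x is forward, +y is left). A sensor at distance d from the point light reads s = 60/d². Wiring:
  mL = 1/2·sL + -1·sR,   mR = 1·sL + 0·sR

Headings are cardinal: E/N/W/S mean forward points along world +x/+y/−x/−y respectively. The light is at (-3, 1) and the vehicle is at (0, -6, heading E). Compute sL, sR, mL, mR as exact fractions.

5/6 3/5 -11/60 5/6

left sensor world pos  = (3, -5); dL² = 72
right sensor world pos = (3, -7); dR² = 100
sL = 60/72 = 5/6
sR = 60/100 = 3/5
mL = 1/2·sL + -1·sR = -11/60
mR = 1·sL + 0·sR = 5/6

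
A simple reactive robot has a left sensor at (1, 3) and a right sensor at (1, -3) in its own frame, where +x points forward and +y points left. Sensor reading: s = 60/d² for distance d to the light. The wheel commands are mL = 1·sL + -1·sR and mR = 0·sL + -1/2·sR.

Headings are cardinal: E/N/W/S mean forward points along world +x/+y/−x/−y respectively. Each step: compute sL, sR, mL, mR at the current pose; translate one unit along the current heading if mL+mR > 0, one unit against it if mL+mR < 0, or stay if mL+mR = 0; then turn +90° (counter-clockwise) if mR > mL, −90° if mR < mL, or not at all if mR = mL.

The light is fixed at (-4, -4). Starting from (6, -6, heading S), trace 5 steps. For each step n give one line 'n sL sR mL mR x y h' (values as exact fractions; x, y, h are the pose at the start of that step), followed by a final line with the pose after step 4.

0 30/89 30/29 -1800/2581 -15/29 6 -6 S
1 12/25 60/137 144/3425 -30/137 6 -5 E
2 15/37 3/2 -81/74 -3/4 5 -5 S
3 60/109 60/109 0 -30/109 5 -4 E
4 30/61 30/13 -1440/793 -15/13 4 -4 S
final 4 -3 E

n=0: pose=(6,-6,S); sL=30/89, sR=30/29; mL=-1800/2581, mR=-15/29; mL+mR=-3135/2581 → advance -1; mR−mL=465/2581 → turn +1·90°
n=1: pose=(6,-5,E); sL=12/25, sR=60/137; mL=144/3425, mR=-30/137; mL+mR=-606/3425 → advance -1; mR−mL=-894/3425 → turn -1·90°
n=2: pose=(5,-5,S); sL=15/37, sR=3/2; mL=-81/74, mR=-3/4; mL+mR=-273/148 → advance -1; mR−mL=51/148 → turn +1·90°
n=3: pose=(5,-4,E); sL=60/109, sR=60/109; mL=0, mR=-30/109; mL+mR=-30/109 → advance -1; mR−mL=-30/109 → turn -1·90°
n=4: pose=(4,-4,S); sL=30/61, sR=30/13; mL=-1440/793, mR=-15/13; mL+mR=-2355/793 → advance -1; mR−mL=525/793 → turn +1·90°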